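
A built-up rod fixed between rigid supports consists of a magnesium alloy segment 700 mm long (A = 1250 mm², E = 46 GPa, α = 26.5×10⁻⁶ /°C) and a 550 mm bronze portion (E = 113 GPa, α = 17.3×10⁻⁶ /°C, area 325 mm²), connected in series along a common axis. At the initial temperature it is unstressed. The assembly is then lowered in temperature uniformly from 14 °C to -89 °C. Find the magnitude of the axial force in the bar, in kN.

With the walls removed the bar would change length by δ_free = Σ αᵢΔT Lᵢ = 26.5×10⁻⁶×103×700 + 17.3×10⁻⁶×103×550 = 2.891 mm.
The rigid supports impose zero overall length change; the single axial force P common to all segments must satisfy P Σ Lᵢ/(AᵢEᵢ) = δ_free.
Σ Lᵢ/(AᵢEᵢ) = 700/(1250×46×10³) + 550/(325×113×10³) = 2.715×10⁻⁵ mm/N.
So P = 2.891 / 2.715×10⁻⁵ = 106.5 kN, tensile.

P ≈ 106 kN (tensile)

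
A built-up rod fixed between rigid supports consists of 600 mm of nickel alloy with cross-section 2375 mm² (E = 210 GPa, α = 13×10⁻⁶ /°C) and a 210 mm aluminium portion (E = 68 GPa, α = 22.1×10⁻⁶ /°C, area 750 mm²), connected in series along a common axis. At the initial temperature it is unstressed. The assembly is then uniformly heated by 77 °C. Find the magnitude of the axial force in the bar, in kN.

Free thermal expansion of the whole bar: Σ αᵢΔT Lᵢ = 13×10⁻⁶×77×600 + 22.1×10⁻⁶×77×210 = 0.958 mm.
The rigid supports impose zero overall length change; the single axial force P common to all segments must satisfy P Σ Lᵢ/(AᵢEᵢ) = δ_free.
Σ Lᵢ/(AᵢEᵢ) = 600/(2375×210×10³) + 210/(750×68×10³) = 5.321×10⁻⁶ mm/N.
So P = 0.958 / 5.321×10⁻⁶ = 180 kN, compressive.

P ≈ 180 kN (compressive)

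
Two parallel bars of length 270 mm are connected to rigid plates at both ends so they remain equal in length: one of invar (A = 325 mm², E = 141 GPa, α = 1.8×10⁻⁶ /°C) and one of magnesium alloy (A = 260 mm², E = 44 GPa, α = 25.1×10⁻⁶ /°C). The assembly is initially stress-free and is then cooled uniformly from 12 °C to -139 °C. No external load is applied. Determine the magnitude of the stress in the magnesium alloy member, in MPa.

σ ≈ 124 MPa (tensile)

Both members must finish at the same length. With the larger α, the magnesium alloy tends to over-contract; the plates restrain it, putting the magnesium alloy in tension and the invar in compression. With no external load the two internal forces are equal and opposite, magnitude P.
Setting the final lengths equal and cancelling L: (α₁ − α₂)ΔT = P/(A₁E₁) + P/(A₂E₂).
|α₁ − α₂|·ΔT = 23.3×10⁻⁶ × 151 = 0.003518.
1/(A₁E₁) + 1/(A₂E₂) = 1/(325×141×10³) + 1/(260×44×10³) = 1.092×10⁻⁷ N⁻¹.
P = 0.003518 / 1.092×10⁻⁷ = 32210 N = 32.21 kN.
σ_{magnesium alloy} = P/A₂ = 32210/260 = 123.9 MPa, tensile.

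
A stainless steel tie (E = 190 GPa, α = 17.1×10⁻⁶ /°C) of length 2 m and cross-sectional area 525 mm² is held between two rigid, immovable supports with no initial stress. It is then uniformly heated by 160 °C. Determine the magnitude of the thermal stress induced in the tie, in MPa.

Because both ends are immovable the net strain is zero, and the suppressed thermal strain is αΔT = 17.1×10⁻⁶ × 160 = 2736×10⁻⁶.
Hence σ = E·αΔT = 190×10³ × 2736×10⁻⁶ = 519.8 MPa, compressive.

σ ≈ 520 MPa (compressive)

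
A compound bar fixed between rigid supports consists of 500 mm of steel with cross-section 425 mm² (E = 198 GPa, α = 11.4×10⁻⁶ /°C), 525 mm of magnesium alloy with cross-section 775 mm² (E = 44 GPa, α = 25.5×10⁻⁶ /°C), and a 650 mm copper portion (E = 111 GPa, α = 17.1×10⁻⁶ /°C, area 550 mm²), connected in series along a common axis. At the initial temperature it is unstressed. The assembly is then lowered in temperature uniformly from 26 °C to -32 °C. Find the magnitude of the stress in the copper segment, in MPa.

With the walls removed the bar would change length by δ_free = Σ αᵢΔT Lᵢ = 11.4×10⁻⁶×58×500 + 25.5×10⁻⁶×58×525 + 17.1×10⁻⁶×58×650 = 1.752 mm.
The walls prevent any net length change, so an axial force P (same in every segment) develops. Compatibility: P · Σ Lᵢ/(AᵢEᵢ) = δ_free.
The series flexibility is Σ Lᵢ/(AᵢEᵢ) = 500/(425×198×10³) + 525/(775×44×10³) + 650/(550×111×10³) = 3.198×10⁻⁵ mm/N.
P = 1.752 / 3.198×10⁻⁵ = 54770 N = 54.77 kN, tensile.
σ_{copper} = P / A = 54770 / 550 = 99.58 MPa.

σ ≈ 99.6 MPa (tensile)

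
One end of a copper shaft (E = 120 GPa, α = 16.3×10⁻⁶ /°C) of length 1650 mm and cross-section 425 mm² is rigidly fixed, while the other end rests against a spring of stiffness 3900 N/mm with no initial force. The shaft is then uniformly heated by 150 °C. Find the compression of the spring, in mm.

δ ≈ 3.58 mm

If the spring were absent the shaft would lengthen by αΔT L = 16.3×10⁻⁶ × 150 × 1650 = 4.034 mm.
With a force P in the spring, the elastic change of the shaft is PL/(AE) and that of the spring is P/k; compatibility requires their sum to equal δ_free.
P [ L/(AE) + 1/k ] = δ_free → P [ 1650/(425×120×10³) + 1/(3900) ] = 4.034.
P = 4.034 / 0.0002888 = 13970 N.
Spring compression = P/k = 13970/(3900) = 3.582 mm.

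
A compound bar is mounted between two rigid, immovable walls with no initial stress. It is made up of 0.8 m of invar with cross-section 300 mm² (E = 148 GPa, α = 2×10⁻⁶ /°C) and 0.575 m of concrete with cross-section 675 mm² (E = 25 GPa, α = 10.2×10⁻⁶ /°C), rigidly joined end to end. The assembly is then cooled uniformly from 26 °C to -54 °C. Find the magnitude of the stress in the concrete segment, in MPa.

σ ≈ 17 MPa (tensile)

With the walls removed the bar would change length by δ_free = Σ αᵢΔT Lᵢ = 2×10⁻⁶×80×800 + 10.2×10⁻⁶×80×575 = 0.5972 mm.
The walls prevent any net length change, so an axial force P (same in every segment) develops. Compatibility: P · Σ Lᵢ/(AᵢEᵢ) = δ_free.
The series flexibility is Σ Lᵢ/(AᵢEᵢ) = 800/(300×148×10³) + 575/(675×25×10³) = 5.209×10⁻⁵ mm/N.
P = 0.5972 / 5.209×10⁻⁵ = 11460 N = 11.46 kN, tensile.
σ_{concrete} = P / A = 11460 / 675 = 16.98 MPa.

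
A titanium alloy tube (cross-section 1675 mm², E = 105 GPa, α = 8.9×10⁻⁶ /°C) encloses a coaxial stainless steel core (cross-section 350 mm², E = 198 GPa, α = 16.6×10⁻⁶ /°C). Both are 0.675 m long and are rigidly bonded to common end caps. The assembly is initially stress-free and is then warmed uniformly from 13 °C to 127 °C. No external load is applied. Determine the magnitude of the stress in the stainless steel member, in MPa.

Both members must finish at the same length. With the larger α, the stainless steel tends to over-expand; the plates restrain it, putting the stainless steel in compression and the titanium alloy in tension. With no external load the two internal forces are equal and opposite, magnitude P.
Setting the final lengths equal and cancelling L: (α₁ − α₂)ΔT = P/(A₁E₁) + P/(A₂E₂).
|α₁ − α₂|·ΔT = 7.7×10⁻⁶ × 114 = 0.0008778.
1/(A₁E₁) + 1/(A₂E₂) = 1/(1675×105×10³) + 1/(350×198×10³) = 2.012×10⁻⁸ N⁻¹.
P = 0.0008778 / 2.012×10⁻⁸ = 43640 N = 43.64 kN.
σ_{stainless steel} = P/A₂ = 43640/350 = 124.7 MPa, compressive.

σ ≈ 125 MPa (compressive)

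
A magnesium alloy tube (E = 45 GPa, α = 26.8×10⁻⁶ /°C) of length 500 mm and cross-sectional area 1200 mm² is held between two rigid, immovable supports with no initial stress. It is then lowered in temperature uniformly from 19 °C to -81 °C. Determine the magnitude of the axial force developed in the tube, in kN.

The ends cannot move, so σ = EαΔT = 45×10³ × 26.8×10⁻⁶ × 100 = 120.6 MPa.
Then P = σA = 120.6 × 1200 mm² = 144.7 kN, tensile.

P ≈ 145 kN (tensile)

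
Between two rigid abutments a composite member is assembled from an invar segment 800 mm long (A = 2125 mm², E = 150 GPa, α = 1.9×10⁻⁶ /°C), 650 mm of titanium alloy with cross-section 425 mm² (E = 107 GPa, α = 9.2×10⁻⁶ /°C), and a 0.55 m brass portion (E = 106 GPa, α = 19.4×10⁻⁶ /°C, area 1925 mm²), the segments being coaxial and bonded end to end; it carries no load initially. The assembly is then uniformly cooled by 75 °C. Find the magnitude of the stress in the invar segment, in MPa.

σ ≈ 32.9 MPa (tensile)

If the supports were absent, the total length change would be Σ αᵢΔT Lᵢ = 1.9×10⁻⁶×75×800 + 9.2×10⁻⁶×75×650 + 19.4×10⁻⁶×75×550 = 1.363 mm.
The rigid supports impose zero overall length change; the single axial force P common to all segments must satisfy P Σ Lᵢ/(AᵢEᵢ) = δ_free.
Σ Lᵢ/(AᵢEᵢ) = 800/(2125×150×10³) + 650/(425×107×10³) + 550/(1925×106×10³) = 1.95×10⁻⁵ mm/N.
P = 1.363 / 1.95×10⁻⁵ = 69890 N = 69.89 kN, tensile.
σ_{invar} = P / A = 69890 / 2125 = 32.89 MPa.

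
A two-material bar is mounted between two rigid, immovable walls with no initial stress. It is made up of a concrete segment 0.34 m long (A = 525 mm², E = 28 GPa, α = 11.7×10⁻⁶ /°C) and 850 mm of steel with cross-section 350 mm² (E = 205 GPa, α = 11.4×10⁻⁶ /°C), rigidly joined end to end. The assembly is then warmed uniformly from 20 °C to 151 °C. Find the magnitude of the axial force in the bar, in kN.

Free thermal expansion of the whole bar: Σ αᵢΔT Lᵢ = 11.7×10⁻⁶×131×340 + 11.4×10⁻⁶×131×850 = 1.791 mm.
The walls prevent any net length change, so an axial force P (same in every segment) develops. Compatibility: P · Σ Lᵢ/(AᵢEᵢ) = δ_free.
The series flexibility is Σ Lᵢ/(AᵢEᵢ) = 340/(525×28×10³) + 850/(350×205×10³) = 3.498×10⁻⁵ mm/N.
P = 1.791 / 3.498×10⁻⁵ = 51190 N = 51.19 kN, compressive.

P ≈ 51.2 kN (compressive)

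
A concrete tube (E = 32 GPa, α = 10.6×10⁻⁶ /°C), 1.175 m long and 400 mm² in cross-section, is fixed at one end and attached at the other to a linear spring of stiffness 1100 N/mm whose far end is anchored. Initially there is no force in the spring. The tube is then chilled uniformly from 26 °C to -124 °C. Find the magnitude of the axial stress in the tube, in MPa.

If the spring were absent the tube would shorten by αΔT L = 10.6×10⁻⁶ × 150 × 1175 = 1.868 mm.
With a force P in the spring, the elastic change of the tube is PL/(AE) and that of the spring is P/k; compatibility requires their sum to equal δ_free.
P [ L/(AE) + 1/k ] = δ_free → P [ 1175/(400×32×10³) + 1/(1100) ] = 1.868.
P = 1.868 / 0.001001 = 1867 N.
σ = P/A = 1867/400 = 4.666 MPa.

σ ≈ 4.67 MPa (tensile)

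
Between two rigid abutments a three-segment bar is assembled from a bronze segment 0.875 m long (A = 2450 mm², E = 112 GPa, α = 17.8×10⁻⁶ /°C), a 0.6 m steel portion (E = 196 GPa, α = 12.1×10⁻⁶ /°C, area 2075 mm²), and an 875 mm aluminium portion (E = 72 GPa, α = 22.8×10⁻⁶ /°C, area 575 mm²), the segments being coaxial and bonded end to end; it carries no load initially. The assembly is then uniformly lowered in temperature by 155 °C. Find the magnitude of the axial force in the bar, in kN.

P ≈ 257 kN (tensile)

Free thermal contraction of the whole bar: Σ αᵢΔT Lᵢ = 17.8×10⁻⁶×155×875 + 12.1×10⁻⁶×155×600 + 22.8×10⁻⁶×155×875 = 6.632 mm.
The rigid supports impose zero overall length change; the single axial force P common to all segments must satisfy P Σ Lᵢ/(AᵢEᵢ) = δ_free.
Σ Lᵢ/(AᵢEᵢ) = 875/(2450×112×10³) + 600/(2075×196×10³) + 875/(575×72×10³) = 2.58×10⁻⁵ mm/N.
So P = 6.632 / 2.58×10⁻⁵ = 257 kN, tensile.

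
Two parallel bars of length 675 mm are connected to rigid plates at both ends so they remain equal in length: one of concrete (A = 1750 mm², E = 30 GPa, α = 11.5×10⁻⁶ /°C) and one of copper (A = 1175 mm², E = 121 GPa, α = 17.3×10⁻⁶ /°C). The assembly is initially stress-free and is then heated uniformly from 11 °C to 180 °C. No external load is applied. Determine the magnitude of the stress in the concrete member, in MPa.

The copper has the larger α, so on heating it would change length more than the concrete if both were free. The rigid plates force a common final length, so the copper is put into compression and the concrete into tension, with equal and opposite forces P (no external load).
Compatibility of the two members (thermal + elastic change equal): (α₁ − α₂)ΔT = P·[1/(A₁E₁) + 1/(A₂E₂)].
|α₁ − α₂|·ΔT = 5.8×10⁻⁶ × 169 = 0.0009802.
1/(A₁E₁) + 1/(A₂E₂) = 1/(1750×30×10³) + 1/(1175×121×10³) = 2.608×10⁻⁸ N⁻¹.
P = 0.0009802 / 2.608×10⁻⁸ = 37580 N = 37.58 kN.
σ_{concrete} = P/A₁ = 37580/1750 = 21.48 MPa, tensile.

σ ≈ 21.5 MPa (tensile)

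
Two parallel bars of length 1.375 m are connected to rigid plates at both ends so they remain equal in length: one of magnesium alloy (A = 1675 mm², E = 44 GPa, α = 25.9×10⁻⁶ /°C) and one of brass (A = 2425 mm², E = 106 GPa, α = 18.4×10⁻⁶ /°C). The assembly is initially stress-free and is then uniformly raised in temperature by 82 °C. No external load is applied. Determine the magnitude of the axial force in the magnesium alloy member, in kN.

Equilibrium of a rigid end plate with no external load gives equal and opposite internal forces ±P in the two members. Since α_{magnesium alloy} > α_{brass}, heating drives the magnesium alloy into compression and the brass into tension.
Equating the net (thermal + elastic) strains gives |α₁ − α₂|·ΔT = P·[1/(A₁E₁) + 1/(A₂E₂)].
|α₁ − α₂|·ΔT = 7.5×10⁻⁶ × 82 = 0.000615.
1/(A₁E₁) + 1/(A₂E₂) = 1/(1675×44×10³) + 1/(2425×106×10³) = 1.746×10⁻⁸ N⁻¹.
So P = 0.000615 / 1.746×10⁻⁸ = 35.23 kN.

P ≈ 35.2 kN (compressive in the magnesium alloy)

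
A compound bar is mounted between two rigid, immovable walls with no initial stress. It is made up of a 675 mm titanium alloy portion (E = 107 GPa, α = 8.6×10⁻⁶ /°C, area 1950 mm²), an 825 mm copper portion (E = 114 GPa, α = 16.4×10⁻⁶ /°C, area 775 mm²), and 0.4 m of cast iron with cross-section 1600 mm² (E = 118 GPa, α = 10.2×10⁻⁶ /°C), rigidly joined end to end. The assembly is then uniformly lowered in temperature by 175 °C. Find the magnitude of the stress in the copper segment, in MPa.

Free thermal contraction of the whole bar: Σ αᵢΔT Lᵢ = 8.6×10⁻⁶×175×675 + 16.4×10⁻⁶×175×825 + 10.2×10⁻⁶×175×400 = 4.098 mm.
The walls prevent any net length change, so an axial force P (same in every segment) develops. Compatibility: P · Σ Lᵢ/(AᵢEᵢ) = δ_free.
The series flexibility is Σ Lᵢ/(AᵢEᵢ) = 675/(1950×107×10³) + 825/(775×114×10³) + 400/(1600×118×10³) = 1.469×10⁻⁵ mm/N.
So P = 4.098 / 1.469×10⁻⁵ = 278.9 kN, tensile.
σ_{copper} = P / A = 278900 / 775 = 359.9 MPa.

σ ≈ 360 MPa (tensile)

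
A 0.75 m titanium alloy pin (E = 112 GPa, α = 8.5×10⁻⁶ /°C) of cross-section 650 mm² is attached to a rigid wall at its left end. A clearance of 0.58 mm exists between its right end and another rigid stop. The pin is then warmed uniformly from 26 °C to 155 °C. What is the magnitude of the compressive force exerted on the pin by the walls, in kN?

P ≈ 23.5 kN

Free thermal elongation = αΔT L = 8.5×10⁻⁶ × 129 × 750 = 0.8224 mm.
The gap closes (δ_free > 0.58 mm) and the wall then resists a further 0.8224 − 0.58 = 0.2424 mm of expansion.
Compatibility: PL/(AE) = 0.2424 mm, so σ = P/A = E × (0.2424/750) = 36.19 MPa.
Force on the wall = σA = 36.19 × 650 mm² = 23.53 kN.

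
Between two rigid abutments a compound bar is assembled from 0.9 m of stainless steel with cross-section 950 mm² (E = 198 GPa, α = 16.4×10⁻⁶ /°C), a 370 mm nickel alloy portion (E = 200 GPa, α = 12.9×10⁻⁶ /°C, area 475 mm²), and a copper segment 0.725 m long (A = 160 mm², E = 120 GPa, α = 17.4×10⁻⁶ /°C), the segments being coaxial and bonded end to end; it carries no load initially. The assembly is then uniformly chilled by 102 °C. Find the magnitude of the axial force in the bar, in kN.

P ≈ 70.6 kN (tensile)

Free thermal contraction of the whole bar: Σ αᵢΔT Lᵢ = 16.4×10⁻⁶×102×900 + 12.9×10⁻⁶×102×370 + 17.4×10⁻⁶×102×725 = 3.279 mm.
The rigid supports impose zero overall length change; the single axial force P common to all segments must satisfy P Σ Lᵢ/(AᵢEᵢ) = δ_free.
Σ Lᵢ/(AᵢEᵢ) = 900/(950×198×10³) + 370/(475×200×10³) + 725/(160×120×10³) = 4.644×10⁻⁵ mm/N.
P = 3.279 / 4.644×10⁻⁵ = 70610 N = 70.61 kN, tensile.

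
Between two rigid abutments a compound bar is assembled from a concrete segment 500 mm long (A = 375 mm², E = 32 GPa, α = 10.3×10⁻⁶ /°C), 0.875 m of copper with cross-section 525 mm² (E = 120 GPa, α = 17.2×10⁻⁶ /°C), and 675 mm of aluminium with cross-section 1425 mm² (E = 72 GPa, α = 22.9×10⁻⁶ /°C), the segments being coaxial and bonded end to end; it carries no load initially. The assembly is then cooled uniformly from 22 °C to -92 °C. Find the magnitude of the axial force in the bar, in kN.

P ≈ 65.4 kN (tensile)

If the supports were absent, the total length change would be Σ αᵢΔT Lᵢ = 10.3×10⁻⁶×114×500 + 17.2×10⁻⁶×114×875 + 22.9×10⁻⁶×114×675 = 4.065 mm.
The rigid supports impose zero overall length change; the single axial force P common to all segments must satisfy P Σ Lᵢ/(AᵢEᵢ) = δ_free.
Σ Lᵢ/(AᵢEᵢ) = 500/(375×32×10³) + 875/(525×120×10³) + 675/(1425×72×10³) = 6.213×10⁻⁵ mm/N.
Hence P = δ_free / Σ(L/AE) = 4.065/6.213×10⁻⁵ = 65.42 kN (tensile).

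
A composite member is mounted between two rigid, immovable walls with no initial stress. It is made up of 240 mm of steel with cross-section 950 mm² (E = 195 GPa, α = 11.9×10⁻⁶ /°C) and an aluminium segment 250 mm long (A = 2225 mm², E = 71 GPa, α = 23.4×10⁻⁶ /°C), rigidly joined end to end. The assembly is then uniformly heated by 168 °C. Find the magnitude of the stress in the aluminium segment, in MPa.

σ ≈ 228 MPa (compressive)

With the walls removed the bar would change length by δ_free = Σ αᵢΔT Lᵢ = 11.9×10⁻⁶×168×240 + 23.4×10⁻⁶×168×250 = 1.463 mm.
Since the ends are fixed, an axial force P builds up, equal in every segment, with P · Σ Lᵢ/(AᵢEᵢ) = δ_free.
Σ Lᵢ/(AᵢEᵢ) = 240/(950×195×10³) + 250/(2225×71×10³) = 2.878×10⁻⁶ mm/N.
So P = 1.463 / 2.878×10⁻⁶ = 508.2 kN, compressive.
σ_{aluminium} = P / A = 508200 / 2225 = 228.4 MPa.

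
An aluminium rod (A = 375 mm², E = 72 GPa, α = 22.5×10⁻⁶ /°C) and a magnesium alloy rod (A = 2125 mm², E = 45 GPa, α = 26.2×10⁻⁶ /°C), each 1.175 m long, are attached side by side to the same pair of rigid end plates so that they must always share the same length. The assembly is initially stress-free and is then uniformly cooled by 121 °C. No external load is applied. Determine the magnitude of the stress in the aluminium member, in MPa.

σ ≈ 25.1 MPa (compressive)

The magnesium alloy has the larger α, so on cooling it would change length more than the aluminium if both were free. The rigid plates force a common final length, so the magnesium alloy is put into tension and the aluminium into compression, with equal and opposite forces P (no external load).
Compatibility of the two members (thermal + elastic change equal): (α₁ − α₂)ΔT = P·[1/(A₁E₁) + 1/(A₂E₂)].
|α₁ − α₂|·ΔT = 3.7×10⁻⁶ × 121 = 0.0004477.
1/(A₁E₁) + 1/(A₂E₂) = 1/(375×72×10³) + 1/(2125×45×10³) = 4.749×10⁻⁸ N⁻¹.
So P = 0.0004477 / 4.749×10⁻⁸ = 9.426 kN.
σ_{aluminium} = P/A₁ = 9426/375 = 25.14 MPa, compressive.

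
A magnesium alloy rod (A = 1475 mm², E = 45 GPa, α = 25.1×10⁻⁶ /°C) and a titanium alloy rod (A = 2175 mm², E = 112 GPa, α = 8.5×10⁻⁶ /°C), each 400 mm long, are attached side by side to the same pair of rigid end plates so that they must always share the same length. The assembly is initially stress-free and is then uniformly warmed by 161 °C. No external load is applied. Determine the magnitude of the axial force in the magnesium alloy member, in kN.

P ≈ 139 kN (compressive in the magnesium alloy)

Equilibrium of a rigid end plate with no external load gives equal and opposite internal forces ±P in the two members. Since α_{magnesium alloy} > α_{titanium alloy}, heating drives the magnesium alloy into compression and the titanium alloy into tension.
Setting the final lengths equal and cancelling L: (α₁ − α₂)ΔT = P/(A₁E₁) + P/(A₂E₂).
|α₁ − α₂|·ΔT = 16.6×10⁻⁶ × 161 = 0.002673.
1/(A₁E₁) + 1/(A₂E₂) = 1/(1475×45×10³) + 1/(2175×112×10³) = 1.917×10⁻⁸ N⁻¹.
So P = 0.002673 / 1.917×10⁻⁸ = 139.4 kN.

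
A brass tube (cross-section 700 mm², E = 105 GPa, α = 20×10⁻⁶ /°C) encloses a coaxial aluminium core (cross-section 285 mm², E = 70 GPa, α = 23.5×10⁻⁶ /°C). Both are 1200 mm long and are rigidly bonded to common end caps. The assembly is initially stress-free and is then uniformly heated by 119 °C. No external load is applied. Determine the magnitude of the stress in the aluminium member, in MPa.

σ ≈ 22.9 MPa (compressive)

The aluminium has the larger α, so on heating it would change length more than the brass if both were free. The rigid plates force a common final length, so the aluminium is put into compression and the brass into tension, with equal and opposite forces P (no external load).
Setting the final lengths equal and cancelling L: (α₁ − α₂)ΔT = P/(A₁E₁) + P/(A₂E₂).
|α₁ − α₂|·ΔT = 3.5×10⁻⁶ × 119 = 0.0004165.
1/(A₁E₁) + 1/(A₂E₂) = 1/(700×105×10³) + 1/(285×70×10³) = 6.373×10⁻⁸ N⁻¹.
P = 0.0004165 / 6.373×10⁻⁸ = 6535 N = 6.535 kN.
σ_{aluminium} = P/A₂ = 6535/285 = 22.93 MPa, compressive.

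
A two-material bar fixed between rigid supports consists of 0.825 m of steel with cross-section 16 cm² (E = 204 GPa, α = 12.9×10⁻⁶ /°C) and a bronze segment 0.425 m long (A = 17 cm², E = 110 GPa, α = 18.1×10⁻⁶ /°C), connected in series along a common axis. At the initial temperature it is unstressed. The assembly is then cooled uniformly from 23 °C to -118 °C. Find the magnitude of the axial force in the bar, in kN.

P ≈ 539 kN (tensile)

If the supports were absent, the total length change would be Σ αᵢΔT Lᵢ = 12.9×10⁻⁶×141×825 + 18.1×10⁻⁶×141×425 = 2.585 mm.
The walls prevent any net length change, so an axial force P (same in every segment) develops. Compatibility: P · Σ Lᵢ/(AᵢEᵢ) = δ_free.
Σ Lᵢ/(AᵢEᵢ) = 825/(1600×204×10³) + 425/(1700×110×10³) = 4.8×10⁻⁶ mm/N.
Hence P = δ_free / Σ(L/AE) = 2.585/4.8×10⁻⁶ = 538.6 kN (tensile).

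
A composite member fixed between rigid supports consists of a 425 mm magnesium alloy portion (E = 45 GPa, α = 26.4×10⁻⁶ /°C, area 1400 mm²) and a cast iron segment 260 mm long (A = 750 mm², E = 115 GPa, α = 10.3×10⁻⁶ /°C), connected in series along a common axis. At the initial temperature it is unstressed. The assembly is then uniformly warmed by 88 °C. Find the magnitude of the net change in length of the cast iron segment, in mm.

|ΔL| ≈ 0.142 mm

Free thermal expansion of the whole bar: Σ αᵢΔT Lᵢ = 26.4×10⁻⁶×88×425 + 10.3×10⁻⁶×88×260 = 1.223 mm.
The rigid supports impose zero overall length change; the single axial force P common to all segments must satisfy P Σ Lᵢ/(AᵢEᵢ) = δ_free.
Σ Lᵢ/(AᵢEᵢ) = 425/(1400×45×10³) + 260/(750×115×10³) = 9.761×10⁻⁶ mm/N.
Hence P = δ_free / Σ(L/AE) = 1.223/9.761×10⁻⁶ = 125.3 kN (compressive).
For the cast iron segment, free thermal change = 10.3×10⁻⁶×88×260 = 0.2357 mm and elastic change from P = 125300×260/(750×115×10³) = 0.3777 mm; these oppose, so the net change is 0.142 mm (segment shortens).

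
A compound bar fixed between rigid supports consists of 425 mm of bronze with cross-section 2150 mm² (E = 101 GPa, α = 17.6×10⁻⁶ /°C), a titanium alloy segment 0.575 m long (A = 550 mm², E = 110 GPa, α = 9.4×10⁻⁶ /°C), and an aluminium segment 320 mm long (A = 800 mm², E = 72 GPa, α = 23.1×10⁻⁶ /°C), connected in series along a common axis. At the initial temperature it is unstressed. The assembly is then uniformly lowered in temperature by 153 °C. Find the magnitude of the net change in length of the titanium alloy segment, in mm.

With the walls removed the bar would change length by δ_free = Σ αᵢΔT Lᵢ = 17.6×10⁻⁶×153×425 + 9.4×10⁻⁶×153×575 + 23.1×10⁻⁶×153×320 = 3.102 mm.
The walls prevent any net length change, so an axial force P (same in every segment) develops. Compatibility: P · Σ Lᵢ/(AᵢEᵢ) = δ_free.
Σ Lᵢ/(AᵢEᵢ) = 425/(2150×101×10³) + 575/(550×110×10³) + 320/(800×72×10³) = 1.702×10⁻⁵ mm/N.
Hence P = δ_free / Σ(L/AE) = 3.102/1.702×10⁻⁵ = 182.3 kN (tensile).
For the titanium alloy segment, free thermal change = 9.4×10⁻⁶×153×575 = 0.827 mm and elastic change from P = 182300×575/(550×110×10³) = 1.733 mm; these oppose, so the net change is 0.906 mm (segment lengthens).

|ΔL| ≈ 0.906 mm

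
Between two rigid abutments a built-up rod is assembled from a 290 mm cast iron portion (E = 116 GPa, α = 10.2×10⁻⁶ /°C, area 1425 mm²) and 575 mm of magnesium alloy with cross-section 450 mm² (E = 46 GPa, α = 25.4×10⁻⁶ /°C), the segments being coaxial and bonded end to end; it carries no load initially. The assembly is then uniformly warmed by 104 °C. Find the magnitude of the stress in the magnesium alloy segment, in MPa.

Free thermal expansion of the whole bar: Σ αᵢΔT Lᵢ = 10.2×10⁻⁶×104×290 + 25.4×10⁻⁶×104×575 = 1.827 mm.
Since the ends are fixed, an axial force P builds up, equal in every segment, with P · Σ Lᵢ/(AᵢEᵢ) = δ_free.
Σ Lᵢ/(AᵢEᵢ) = 290/(1425×116×10³) + 575/(450×46×10³) = 2.953×10⁻⁵ mm/N.
Hence P = δ_free / Σ(L/AE) = 1.827/2.953×10⁻⁵ = 61.85 kN (compressive).
σ_{magnesium alloy} = P / A = 61850 / 450 = 137.4 MPa.

σ ≈ 137 MPa (compressive)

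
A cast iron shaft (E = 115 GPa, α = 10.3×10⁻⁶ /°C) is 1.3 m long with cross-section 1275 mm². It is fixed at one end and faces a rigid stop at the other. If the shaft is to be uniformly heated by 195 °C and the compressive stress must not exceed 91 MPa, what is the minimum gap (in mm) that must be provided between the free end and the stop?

g ≈ 1.58 mm

Free expansion if unrestrained: δ_free = αΔT L = 10.3×10⁻⁶ × 195 × 1300 = 2.611 mm.
At the allowable stress the elastic shortening the wall may impose is σL/E = 91 × 1300 / (115×10³) = 1.029 mm.
So the gap has to take up the difference, g_min = δ_free − σL/E = 2.611 − 1.029 = 1.582 mm.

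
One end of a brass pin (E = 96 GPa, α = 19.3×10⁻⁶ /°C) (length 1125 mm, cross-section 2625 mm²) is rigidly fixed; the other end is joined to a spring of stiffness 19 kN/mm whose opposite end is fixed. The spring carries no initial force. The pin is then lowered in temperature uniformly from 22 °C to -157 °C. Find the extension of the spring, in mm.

δ ≈ 3.58 mm

Free thermal contraction: δ_free = αΔT L = 19.3×10⁻⁶ × 179 × 1125 = 3.887 mm.
Let P be the tensile force in the spring. The pin extends elastically by PL/(AE) and the spring stretches by P/k; together these equal δ_free.
P [ L/(AE) + 1/k ] = δ_free → P [ 1125/(2625×96×10³) + 1/(19×10³) ] = 3.887.
P = 3.887 / 5.71×10⁻⁵ = 68070 N.
Spring extension = P/k = 68070/(19×10³) = 3.583 mm.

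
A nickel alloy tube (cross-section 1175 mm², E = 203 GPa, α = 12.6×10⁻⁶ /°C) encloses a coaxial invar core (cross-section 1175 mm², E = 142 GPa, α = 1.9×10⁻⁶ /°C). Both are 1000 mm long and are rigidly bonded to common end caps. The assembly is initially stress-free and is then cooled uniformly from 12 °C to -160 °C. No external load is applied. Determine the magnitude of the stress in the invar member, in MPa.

Both members must finish at the same length. With the larger α, the nickel alloy tends to over-contract; the plates restrain it, putting the nickel alloy in tension and the invar in compression. With no external load the two internal forces are equal and opposite, magnitude P.
Setting the final lengths equal and cancelling L: (α₁ − α₂)ΔT = P/(A₁E₁) + P/(A₂E₂).
|α₁ − α₂|·ΔT = 10.7×10⁻⁶ × 172 = 0.00184.
1/(A₁E₁) + 1/(A₂E₂) = 1/(1175×203×10³) + 1/(1175×142×10³) = 1.019×10⁻⁸ N⁻¹.
P = 0.00184 / 1.019×10⁻⁸ = 180700 N = 180.7 kN.
σ_{invar} = P/A₂ = 180700/1175 = 153.8 MPa, compressive.

σ ≈ 154 MPa (compressive)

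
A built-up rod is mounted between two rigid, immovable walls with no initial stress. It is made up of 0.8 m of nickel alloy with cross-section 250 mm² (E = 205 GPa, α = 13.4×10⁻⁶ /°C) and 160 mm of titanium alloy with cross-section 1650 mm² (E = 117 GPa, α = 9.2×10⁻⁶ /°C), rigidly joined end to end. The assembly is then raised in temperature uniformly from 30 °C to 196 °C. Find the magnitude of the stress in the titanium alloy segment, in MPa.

σ ≈ 74.6 MPa (compressive)

With the walls removed the bar would change length by δ_free = Σ αᵢΔT Lᵢ = 13.4×10⁻⁶×166×800 + 9.2×10⁻⁶×166×160 = 2.024 mm.
The rigid supports impose zero overall length change; the single axial force P common to all segments must satisfy P Σ Lᵢ/(AᵢEᵢ) = δ_free.
Σ Lᵢ/(AᵢEᵢ) = 800/(250×205×10³) + 160/(1650×117×10³) = 1.644×10⁻⁵ mm/N.
Hence P = δ_free / Σ(L/AE) = 2.024/1.644×10⁻⁵ = 123.1 kN (compressive).
σ_{titanium alloy} = P / A = 123100 / 1650 = 74.62 MPa.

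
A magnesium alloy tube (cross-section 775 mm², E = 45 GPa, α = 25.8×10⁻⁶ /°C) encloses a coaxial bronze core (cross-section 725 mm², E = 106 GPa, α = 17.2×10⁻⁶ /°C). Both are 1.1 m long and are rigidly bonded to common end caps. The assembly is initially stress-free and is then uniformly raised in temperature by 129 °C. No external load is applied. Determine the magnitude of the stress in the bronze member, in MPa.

Both members must finish at the same length. With the larger α, the magnesium alloy tends to over-expand; the plates restrain it, putting the magnesium alloy in compression and the bronze in tension. With no external load the two internal forces are equal and opposite, magnitude P.
Setting the final lengths equal and cancelling L: (α₁ − α₂)ΔT = P/(A₁E₁) + P/(A₂E₂).
|α₁ − α₂|·ΔT = 8.6×10⁻⁶ × 129 = 0.001109.
1/(A₁E₁) + 1/(A₂E₂) = 1/(775×45×10³) + 1/(725×106×10³) = 4.169×10⁻⁸ N⁻¹.
P = 0.001109 / 4.169×10⁻⁸ = 26610 N = 26.61 kN.
σ_{bronze} = P/A₂ = 26610/725 = 36.71 MPa, tensile.

σ ≈ 36.7 MPa (tensile)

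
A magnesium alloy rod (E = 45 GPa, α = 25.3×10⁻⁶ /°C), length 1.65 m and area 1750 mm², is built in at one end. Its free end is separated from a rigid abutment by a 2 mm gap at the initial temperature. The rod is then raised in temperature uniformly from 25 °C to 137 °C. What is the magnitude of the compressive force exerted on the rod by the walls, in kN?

Unrestrained expansion: δ_free = αΔT L = 25.3×10⁻⁶ × 112 × 1650 = 4.675 mm.
This exceeds the 2 mm gap, so the wall pushes back. The portion of expansion that must be recovered elastically is δ_free − gap = 4.675 − 2 = 2.675 mm.
So σ = E(δ_free − g)/L = 45×10³ × 2.675/1650 = 72.97 MPa.
Force on the wall = σA = 72.97 × 1750 mm² = 127.7 kN.

P ≈ 128 kN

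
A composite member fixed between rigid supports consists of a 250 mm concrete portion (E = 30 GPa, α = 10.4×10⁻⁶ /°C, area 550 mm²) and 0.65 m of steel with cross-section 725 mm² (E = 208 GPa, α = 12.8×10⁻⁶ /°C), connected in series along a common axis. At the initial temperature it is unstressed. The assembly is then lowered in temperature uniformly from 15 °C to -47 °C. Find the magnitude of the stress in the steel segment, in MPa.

With the walls removed the bar would change length by δ_free = Σ αᵢΔT Lᵢ = 10.4×10⁻⁶×62×250 + 12.8×10⁻⁶×62×650 = 0.677 mm.
Since the ends are fixed, an axial force P builds up, equal in every segment, with P · Σ Lᵢ/(AᵢEᵢ) = δ_free.
Σ Lᵢ/(AᵢEᵢ) = 250/(550×30×10³) + 650/(725×208×10³) = 1.946×10⁻⁵ mm/N.
Hence P = δ_free / Σ(L/AE) = 0.677/1.946×10⁻⁵ = 34.79 kN (tensile).
σ_{steel} = P / A = 34790 / 725 = 47.98 MPa.

σ ≈ 48 MPa (tensile)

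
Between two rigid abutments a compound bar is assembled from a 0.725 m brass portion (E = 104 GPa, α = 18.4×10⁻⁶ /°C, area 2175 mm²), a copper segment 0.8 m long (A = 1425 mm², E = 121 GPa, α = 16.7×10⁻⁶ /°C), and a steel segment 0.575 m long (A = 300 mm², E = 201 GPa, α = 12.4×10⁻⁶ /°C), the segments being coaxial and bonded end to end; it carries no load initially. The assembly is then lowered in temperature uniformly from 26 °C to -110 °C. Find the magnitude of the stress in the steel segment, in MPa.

Free thermal contraction of the whole bar: Σ αᵢΔT Lᵢ = 18.4×10⁻⁶×136×725 + 16.7×10⁻⁶×136×800 + 12.4×10⁻⁶×136×575 = 4.601 mm.
The rigid supports impose zero overall length change; the single axial force P common to all segments must satisfy P Σ Lᵢ/(AᵢEᵢ) = δ_free.
The series flexibility is Σ Lᵢ/(AᵢEᵢ) = 725/(2175×104×10³) + 800/(1425×121×10³) + 575/(300×201×10³) = 1.738×10⁻⁵ mm/N.
Hence P = δ_free / Σ(L/AE) = 4.601/1.738×10⁻⁵ = 264.7 kN (tensile).
σ_{steel} = P / A = 264700 / 300 = 882.4 MPa.

σ ≈ 882 MPa (tensile)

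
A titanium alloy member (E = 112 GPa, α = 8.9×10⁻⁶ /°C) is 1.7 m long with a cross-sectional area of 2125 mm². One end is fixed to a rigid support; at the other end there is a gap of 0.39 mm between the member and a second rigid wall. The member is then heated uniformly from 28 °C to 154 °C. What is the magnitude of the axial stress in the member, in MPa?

If the wall were absent the member would grow by αΔT L = 8.9×10⁻⁶ × 126 × 1700 = 1.906 mm.
This exceeds the 0.39 mm gap, so the wall pushes back. The portion of expansion that must be recovered elastically is δ_free − gap = 1.906 − 0.39 = 1.516 mm.
That suppressed elongation corresponds to σ = E·Δ/L = 112×10³ × 1.516/1700 = 99.9 MPa.

σ ≈ 99.9 MPa (compressive)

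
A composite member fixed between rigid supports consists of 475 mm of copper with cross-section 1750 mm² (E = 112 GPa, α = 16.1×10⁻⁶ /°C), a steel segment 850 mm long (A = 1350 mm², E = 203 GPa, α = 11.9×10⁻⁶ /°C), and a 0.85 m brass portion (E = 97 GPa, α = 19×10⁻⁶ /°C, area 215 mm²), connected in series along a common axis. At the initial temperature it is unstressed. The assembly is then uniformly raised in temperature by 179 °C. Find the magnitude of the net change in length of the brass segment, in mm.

|ΔL| ≈ 2.45 mm

With the walls removed the bar would change length by δ_free = Σ αᵢΔT Lᵢ = 16.1×10⁻⁶×179×475 + 11.9×10⁻⁶×179×850 + 19×10⁻⁶×179×850 = 6.07 mm.
Since the ends are fixed, an axial force P builds up, equal in every segment, with P · Σ Lᵢ/(AᵢEᵢ) = δ_free.
The series flexibility is Σ Lᵢ/(AᵢEᵢ) = 475/(1750×112×10³) + 850/(1350×203×10³) + 850/(215×97×10³) = 4.628×10⁻⁵ mm/N.
So P = 6.07 / 4.628×10⁻⁵ = 131.2 kN, compressive.
For the brass segment, free thermal change = 19×10⁻⁶×179×850 = 2.891 mm and elastic change from P = 131200×850/(215×97×10³) = 5.346 mm; these oppose, so the net change is 2.45 mm (segment shortens).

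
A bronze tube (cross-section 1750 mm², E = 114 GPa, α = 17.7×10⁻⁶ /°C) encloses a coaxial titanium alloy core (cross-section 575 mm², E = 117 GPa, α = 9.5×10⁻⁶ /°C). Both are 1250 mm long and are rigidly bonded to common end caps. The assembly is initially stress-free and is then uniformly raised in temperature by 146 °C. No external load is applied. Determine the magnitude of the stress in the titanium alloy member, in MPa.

Both members must finish at the same length. With the larger α, the bronze tends to over-expand; the plates restrain it, putting the bronze in compression and the titanium alloy in tension. With no external load the two internal forces are equal and opposite, magnitude P.
Equating the net (thermal + elastic) strains gives |α₁ − α₂|·ΔT = P·[1/(A₁E₁) + 1/(A₂E₂)].
|α₁ − α₂|·ΔT = 8.2×10⁻⁶ × 146 = 0.001197.
1/(A₁E₁) + 1/(A₂E₂) = 1/(1750×114×10³) + 1/(575×117×10³) = 1.988×10⁻⁸ N⁻¹.
P = 0.001197 / 1.988×10⁻⁸ = 60230 N = 60.23 kN.
σ_{titanium alloy} = P/A₂ = 60230/575 = 104.7 MPa, tensile.

σ ≈ 105 MPa (tensile)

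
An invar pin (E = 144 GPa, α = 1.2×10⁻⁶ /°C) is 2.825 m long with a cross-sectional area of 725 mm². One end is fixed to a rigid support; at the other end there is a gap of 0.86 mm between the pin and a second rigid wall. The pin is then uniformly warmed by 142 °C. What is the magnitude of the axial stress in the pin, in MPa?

σ ≈ 0 MPa

If the wall were absent the pin would grow by αΔT L = 1.2×10⁻⁶ × 142 × 2825 = 0.4814 mm.
Since δ_free = 0.481 mm is less than the 0.86 mm gap, the pin never touches the wall. No axial force develops.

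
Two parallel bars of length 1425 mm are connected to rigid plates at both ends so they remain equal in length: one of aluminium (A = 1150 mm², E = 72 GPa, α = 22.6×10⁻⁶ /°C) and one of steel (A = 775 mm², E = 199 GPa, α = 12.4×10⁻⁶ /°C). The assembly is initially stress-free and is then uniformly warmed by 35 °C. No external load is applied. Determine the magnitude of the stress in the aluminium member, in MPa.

σ ≈ 16.7 MPa (compressive)

Both members must finish at the same length. With the larger α, the aluminium tends to over-expand; the plates restrain it, putting the aluminium in compression and the steel in tension. With no external load the two internal forces are equal and opposite, magnitude P.
Compatibility of the two members (thermal + elastic change equal): (α₁ − α₂)ΔT = P·[1/(A₁E₁) + 1/(A₂E₂)].
|α₁ − α₂|·ΔT = 10.2×10⁻⁶ × 35 = 0.000357.
1/(A₁E₁) + 1/(A₂E₂) = 1/(1150×72×10³) + 1/(775×199×10³) = 1.856×10⁻⁸ N⁻¹.
P = 0.000357 / 1.856×10⁻⁸ = 19230 N = 19.23 kN.
σ_{aluminium} = P/A₁ = 19230/1150 = 16.72 MPa, compressive.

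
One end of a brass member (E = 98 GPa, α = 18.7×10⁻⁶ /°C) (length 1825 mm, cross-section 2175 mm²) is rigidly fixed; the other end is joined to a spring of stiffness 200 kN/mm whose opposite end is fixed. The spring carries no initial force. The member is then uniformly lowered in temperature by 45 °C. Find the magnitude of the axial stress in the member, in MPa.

σ ≈ 52.1 MPa (tensile)

The unrestrained thermal change is αΔT L = 18.7×10⁻⁶ × 45 × 1825 = 1.536 mm.
Let P be the tensile force in the spring. The member extends elastically by PL/(AE) and the spring stretches by P/k; together these equal δ_free.
P [ L/(AE) + 1/k ] = δ_free → P [ 1825/(2175×98×10³) + 1/(200×10³) ] = 1.536.
P = 1.536 / 1.356×10⁻⁵ = 113200 N.
σ = P/A = 113200/2175 = 52.06 MPa.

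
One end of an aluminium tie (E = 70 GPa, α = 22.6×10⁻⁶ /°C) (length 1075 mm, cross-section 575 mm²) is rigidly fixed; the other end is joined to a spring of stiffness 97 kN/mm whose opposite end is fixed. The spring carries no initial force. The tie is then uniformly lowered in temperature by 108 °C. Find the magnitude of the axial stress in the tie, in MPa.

σ ≈ 123 MPa (tensile)

Free thermal contraction: δ_free = αΔT L = 22.6×10⁻⁶ × 108 × 1075 = 2.624 mm.
Let P be the tensile force in the spring. The tie extends elastically by PL/(AE) and the spring stretches by P/k; together these equal δ_free.
P [ L/(AE) + 1/k ] = δ_free → P [ 1075/(575×70×10³) + 1/(97×10³) ] = 2.624.
P = 2.624 / 3.702×10⁻⁵ = 70880 N.
σ = P/A = 70880/575 = 123.3 MPa.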